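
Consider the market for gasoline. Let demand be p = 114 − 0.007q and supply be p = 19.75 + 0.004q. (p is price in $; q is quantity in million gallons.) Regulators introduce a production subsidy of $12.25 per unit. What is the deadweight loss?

Competitive equilibrium: 114 − 0.007q = 19.75 + 0.004q → q* = 8568.1818, p* = 54.0227.
The subsidy lowers effective supply by 12.25: p = 7.5 + 0.004q.
New quantity: 114 − 0.007q = 7.5 + 0.004q → q' = 9681.8182.
Overproduction Δq = 9681.8182 − 8568.1818 = 1113.6364; wedge = subsidy = 12.25.
DWL = ½ × 1113.6364 × 12.25 = $6821.02 million.

$6821.02 million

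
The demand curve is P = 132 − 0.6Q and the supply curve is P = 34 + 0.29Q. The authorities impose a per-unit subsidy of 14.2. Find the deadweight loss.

113.28

Competitive equilibrium: 132 − 0.6Q = 34 + 0.29Q → Q* = 110.1124, P* = 65.9326.
The subsidy lowers effective supply by 14.2: P = 19.8 + 0.29Q.
New quantity: 132 − 0.6Q = 19.8 + 0.29Q → Q' = 126.0674.
Overproduction ΔQ = 126.0674 − 110.1124 = 15.955; wedge = subsidy = 14.2.
Welfare loss = ½ × 15.955 × 14.2 = 113.28.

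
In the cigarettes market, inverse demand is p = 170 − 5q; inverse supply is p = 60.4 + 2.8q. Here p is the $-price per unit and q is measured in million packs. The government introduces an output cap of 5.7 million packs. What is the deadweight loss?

Competitive equilibrium: 170 − 5q = 60.4 + 2.8q → q* = 14.0513, p* = 99.7436.
At q = 5.7: demand price = 170 − 5·5.7 = 141.5; supply price = 60.4 + 2.8·5.7 = 76.36.
Δq = 14.0513 − 5.7 = 8.3513; wedge = 141.5 − 76.36 = 65.14.
DWL = ½ × 8.3513 × 65.14 = $272 million.

$272 million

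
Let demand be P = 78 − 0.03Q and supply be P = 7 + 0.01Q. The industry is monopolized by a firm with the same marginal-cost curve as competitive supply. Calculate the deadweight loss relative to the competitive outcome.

11573.72

Competitive equilibrium: 78 − 0.03Q = 7 + 0.01Q → Q* = 1775, P* = 24.75.
Marginal revenue: MR = 78 − 0.06Q. Set MR = MC: 78 − 0.06Q = 7 + 0.01Q → Q_m = 1014.28571.
Price P_m = 78 − 0.03·1014.28571 = 47.57143; MC(Q_m) = 7 + 0.01·1014.28571 = 17.14286.
Competitive Q* = 1775, so ΔQ = 760.71429; wedge = 47.57143 − 17.14286 = 30.42857.
Welfare loss = ½ × 760.71429 × 30.42857 = 11573.72.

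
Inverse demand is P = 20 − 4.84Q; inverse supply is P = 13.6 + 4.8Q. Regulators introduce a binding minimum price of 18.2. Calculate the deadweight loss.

Competitive equilibrium: 20 − 4.84Q = 13.6 + 4.8Q → Q* = 0.6639, P* = 16.7867.
At the floor P = 18.2, quantity demanded = (20 − 18.2)/4.84 = 0.3719.
Sellers' marginal cost at Q' = 0.3719: 13.6 + 4.8·0.3719 = 15.3851.
ΔQ = 0.6639 − 0.3719 = 0.292; wedge = 18.2 − 15.3851 = 2.8149.
DWL = ½ × 0.292 × 2.8149 = 0.41.

0.41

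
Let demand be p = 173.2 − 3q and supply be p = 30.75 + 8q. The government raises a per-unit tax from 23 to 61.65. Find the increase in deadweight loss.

148.71

Competitive equilibrium: 173.2 − 3q = 30.75 + 8q → q* = 12.95, p* = 134.35.
For a per-unit tax t: Δq = t/11, so DWL = ½·t·(t/11) = t²/22.
At t = 23: DWL = 24.0455. At t = 61.65: DWL = 172.7601.
Increase = 172.7601 − 24.0455 = 148.71.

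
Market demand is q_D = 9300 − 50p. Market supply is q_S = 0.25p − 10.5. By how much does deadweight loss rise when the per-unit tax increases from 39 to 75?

510.45

In inverse form: demand p = 186 − 0.02q, supply p = 42 + 4q.
Competitive equilibrium: 186 − 0.02q = 42 + 4q → q* = 35.8209, p* = 185.2836.
For a per-unit tax t: Δq = t/4.02, so DWL = ½·t·(t/4.02) = t²/8.04.
At t = 39: DWL = 189.179. At t = 75: DWL = 699.627.
Increase = 699.627 − 189.179 = 510.45.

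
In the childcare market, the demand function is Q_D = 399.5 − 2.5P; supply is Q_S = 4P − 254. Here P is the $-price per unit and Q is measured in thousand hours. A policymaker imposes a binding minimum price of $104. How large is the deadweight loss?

In inverse form: demand P = 159.8 − 0.4Q, supply P = 63.5 + 0.25Q.
Competitive equilibrium: 159.8 − 0.4Q = 63.5 + 0.25Q → Q* = 148.1538, P* = 100.5385.
At the floor P = 104, quantity demanded = (159.8 − 104)/0.4 = 139.5.
Sellers' marginal cost at Q' = 139.5: 63.5 + 0.25·139.5 = 98.375.
ΔQ = 148.1538 − 139.5 = 8.6538; wedge = 104 − 98.375 = 5.625.
DWL = ½ × 8.6538 × 5.625 = $24.34 thousand.

$24.34 thousand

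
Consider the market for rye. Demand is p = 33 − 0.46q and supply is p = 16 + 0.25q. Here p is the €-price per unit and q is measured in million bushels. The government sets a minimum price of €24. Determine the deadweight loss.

€6.81 million

Competitive equilibrium: 33 − 0.46q = 16 + 0.25q → q* = 23.9437, p* = 21.9859.
At the floor p = 24, quantity demanded = (33 − 24)/0.46 = 19.5652.
Sellers' marginal cost at q' = 19.5652: 16 + 0.25·19.5652 = 20.8913.
Δq = 23.9437 − 19.5652 = 4.3785; wedge = 24 − 20.8913 = 3.1087.
Welfare loss = ½ × 4.3785 × 3.1087 = €6.81 million.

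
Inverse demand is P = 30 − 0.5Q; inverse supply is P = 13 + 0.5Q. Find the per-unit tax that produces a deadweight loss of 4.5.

3

Competitive equilibrium: 30 − 0.5Q = 13 + 0.5Q → Q* = 17, P* = 21.5.
A tax t gives ΔQ = t/1 and wedge t, so DWL = t²/2.
t²/2 = 4.5 → t² = 9 → t = 3.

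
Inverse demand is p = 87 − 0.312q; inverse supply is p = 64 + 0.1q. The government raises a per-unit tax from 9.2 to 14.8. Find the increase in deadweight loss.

Competitive equilibrium: 87 − 0.312q = 64 + 0.1q → q* = 55.8252, p* = 69.5825.
For a per-unit tax t: Δq = t/0.412, so DWL = ½·t·(t/0.412) = t²/0.824.
At t = 9.2: DWL = 102.718. At t = 14.8: DWL = 265.825.
Increase = 265.825 − 102.718 = 163.11.

163.11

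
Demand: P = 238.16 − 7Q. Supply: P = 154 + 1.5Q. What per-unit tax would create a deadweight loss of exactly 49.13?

Competitive equilibrium: 238.16 − 7Q = 154 + 1.5Q → Q* = 9.9012, P* = 168.8518.
A tax t gives ΔQ = t/8.5 and wedge t, so DWL = t²/17.
t²/17 = 49.13 → t² = 835.21 → t = 28.9.

28.9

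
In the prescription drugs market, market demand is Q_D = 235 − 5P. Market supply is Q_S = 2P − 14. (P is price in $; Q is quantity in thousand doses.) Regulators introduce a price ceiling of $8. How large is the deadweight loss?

$1064.26 thousand

In inverse form: demand P = 47 − 0.2Q, supply P = 7 + 0.5Q.
Competitive equilibrium: 47 − 0.2Q = 7 + 0.5Q → Q* = 57.1429, P* = 35.5714.
At the ceiling P = 8, quantity supplied = (8 − 7)/0.5 = 2.
Willingness to pay at Q' = 2: 47 − 0.2·2 = 46.6.
ΔQ = 57.1429 − 2 = 55.1429; wedge = 46.6 − 8 = 38.6.
DWL = ½ × 55.1429 × 38.6 = $1064.26 thousand.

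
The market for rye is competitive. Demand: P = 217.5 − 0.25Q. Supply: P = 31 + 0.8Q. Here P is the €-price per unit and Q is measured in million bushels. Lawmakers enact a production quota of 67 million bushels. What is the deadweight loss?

Competitive equilibrium: 217.5 − 0.25Q = 31 + 0.8Q → Q* = 177.619, P* = 173.0952.
At Q = 67: demand price = 217.5 − 0.25·67 = 200.75; supply price = 31 + 0.8·67 = 84.6.
ΔQ = 177.619 − 67 = 110.619; wedge = 200.75 − 84.6 = 116.15.
Deadweight loss = ½ × 110.619 × 116.15 = €6424.20 million.

€6424.20 million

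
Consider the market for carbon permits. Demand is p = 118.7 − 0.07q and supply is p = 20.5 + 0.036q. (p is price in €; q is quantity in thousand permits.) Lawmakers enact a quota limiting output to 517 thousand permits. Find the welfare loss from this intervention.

€8883.90 thousand

Competitive equilibrium: 118.7 − 0.07q = 20.5 + 0.036q → q* = 926.4151, p* = 53.8509.
At q = 517: demand price = 118.7 − 0.07·517 = 82.51; supply price = 20.5 + 0.036·517 = 39.112.
Δq = 926.4151 − 517 = 409.4151; wedge = 82.51 − 39.112 = 43.398.
DWL = ½ × 409.4151 × 43.398 = €8883.90 thousand.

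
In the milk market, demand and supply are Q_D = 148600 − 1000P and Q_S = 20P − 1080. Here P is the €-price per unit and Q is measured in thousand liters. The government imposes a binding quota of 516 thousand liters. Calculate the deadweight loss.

€45712.79 thousand

In inverse form: demand P = 148.6 − 0.001Q, supply P = 54 + 0.05Q.
Competitive equilibrium: 148.6 − 0.001Q = 54 + 0.05Q → Q* = 1854.902, P* = 146.7451.
At Q = 516: demand price = 148.6 − 0.001·516 = 148.084; supply price = 54 + 0.05·516 = 79.8.
ΔQ = 1854.902 − 516 = 1338.902; wedge = 148.084 − 79.8 = 68.284.
Deadweight loss = ½ × 1338.902 × 68.284 = €45712.79 thousand.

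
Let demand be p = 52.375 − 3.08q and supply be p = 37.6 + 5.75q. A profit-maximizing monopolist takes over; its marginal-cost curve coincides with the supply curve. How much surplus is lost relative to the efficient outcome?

0.83

Competitive equilibrium: 52.375 − 3.08q = 37.6 + 5.75q → q* = 1.6733, p* = 47.2213.
Marginal revenue: MR = 52.375 − 6.16q. Set MR = MC: 52.375 − 6.16q = 37.6 + 5.75q → q_m = 1.2406.
Price p_m = 52.375 − 3.08·1.2406 = 48.554; MC(q_m) = 37.6 + 5.75·1.2406 = 44.7335.
Competitive q* = 1.6733, so Δq = 0.4327; wedge = 48.554 − 44.7335 = 3.8205.
Welfare loss = ½ × 0.4327 × 3.8205 = 0.83.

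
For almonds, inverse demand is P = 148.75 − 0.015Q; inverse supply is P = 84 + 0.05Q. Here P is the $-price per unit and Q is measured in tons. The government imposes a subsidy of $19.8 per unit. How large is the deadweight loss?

$3015.69

Competitive equilibrium: 148.75 − 0.015Q = 84 + 0.05Q → Q* = 996.1538, P* = 133.8077.
The subsidy lowers effective supply by 19.8: P = 64.2 + 0.05Q.
New quantity: 148.75 − 0.015Q = 64.2 + 0.05Q → Q' = 1300.7692.
Overproduction ΔQ = 1300.7692 − 996.1538 = 304.6154; wedge = subsidy = 19.8.
The triangle = ½ × 304.6154 × 19.8 = $3015.69.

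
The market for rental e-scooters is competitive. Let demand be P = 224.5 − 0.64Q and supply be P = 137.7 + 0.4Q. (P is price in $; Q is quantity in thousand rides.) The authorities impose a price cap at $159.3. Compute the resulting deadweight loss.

$451.35 thousand

Competitive equilibrium: 224.5 − 0.64Q = 137.7 + 0.4Q → Q* = 83.4615, P* = 171.0846.
At the ceiling P = 159.3, quantity supplied = (159.3 − 137.7)/0.4 = 54.
Willingness to pay at Q' = 54: 224.5 − 0.64·54 = 189.94.
ΔQ = 83.4615 − 54 = 29.4615; wedge = 189.94 − 159.3 = 30.64.
The triangle = ½ × 29.4615 × 30.64 = $451.35 thousand.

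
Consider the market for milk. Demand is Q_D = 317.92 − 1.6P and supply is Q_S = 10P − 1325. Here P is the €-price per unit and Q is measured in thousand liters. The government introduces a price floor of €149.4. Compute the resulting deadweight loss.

In inverse form: demand P = 198.7 − 0.625Q, supply P = 132.5 + 0.1Q.
Competitive equilibrium: 198.7 − 0.625Q = 132.5 + 0.1Q → Q* = 91.3103, P* = 141.631.
At the floor P = 149.4, quantity demanded = (198.7 − 149.4)/0.625 = 78.88.
Sellers' marginal cost at Q' = 78.88: 132.5 + 0.1·78.88 = 140.388.
ΔQ = 91.3103 − 78.88 = 12.4303; wedge = 149.4 − 140.388 = 9.012.
Deadweight loss = ½ × 12.4303 × 9.012 = €56.01 thousand.

€56.01 thousand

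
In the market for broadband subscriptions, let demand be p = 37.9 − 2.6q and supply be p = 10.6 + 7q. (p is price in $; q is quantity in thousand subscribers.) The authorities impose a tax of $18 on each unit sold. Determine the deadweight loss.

$16.875 thousand

Competitive equilibrium: 37.9 − 2.6q = 10.6 + 7q → q* = 2.8438, p* = 30.5063.
With the tax, the buyer price exceeds the seller price by 18: (37.9 − 2.6q) − (10.6 + 7q) = 18 → q' = 0.9688.
Δq = 2.8438 − 0.9688 = 1.875; the wedge equals the tax, 18.
The triangle = ½ × 1.875 × 18 = $16.875 thousand.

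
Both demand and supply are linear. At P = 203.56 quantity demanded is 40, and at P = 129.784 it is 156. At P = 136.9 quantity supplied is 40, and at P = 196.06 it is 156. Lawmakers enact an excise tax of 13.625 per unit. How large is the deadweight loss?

Demand slope = (129.784 − 203.56)/(156 − 40) = −0.636, so P = 229 − 0.636Q.
Supply slope = (196.06 − 136.9)/(156 − 40) = 0.51, so P = 116.5 + 0.51Q.
Competitive equilibrium: 229 − 0.636Q = 116.5 + 0.51Q → Q* = 98.16754, P* = 166.56545.
With the tax, the buyer price exceeds the seller price by 13.625: (229 − 0.636Q) − (116.5 + 0.51Q) = 13.625 → Q' = 86.27836.
ΔQ = 98.16754 − 86.27836 = 11.88918; the wedge equals the tax, 13.625.
Deadweight loss = ½ × 11.88918 × 13.625 = 81.

81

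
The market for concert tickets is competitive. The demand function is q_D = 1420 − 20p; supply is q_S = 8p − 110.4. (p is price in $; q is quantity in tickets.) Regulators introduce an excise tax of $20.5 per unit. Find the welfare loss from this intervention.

In inverse form: demand p = 71 − 0.05q, supply p = 13.8 + 0.125q.
Competitive equilibrium: 71 − 0.05q = 13.8 + 0.125q → q* = 326.8571, p* = 54.6571.
With the tax, the buyer price exceeds the seller price by 20.5: (71 − 0.05q) − (13.8 + 0.125q) = 20.5 → q' = 209.7143.
Δq = 326.8571 − 209.7143 = 117.1428; the wedge equals the tax, 20.5.
Welfare loss = ½ × 117.1428 × 20.5 = $1200.71.

$1200.71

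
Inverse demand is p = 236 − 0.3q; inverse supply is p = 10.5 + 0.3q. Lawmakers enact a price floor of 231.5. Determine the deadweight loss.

39060.21

Competitive equilibrium: 236 − 0.3q = 10.5 + 0.3q → q* = 375.83333, p* = 123.25.
At the floor p = 231.5, quantity demanded = (236 − 231.5)/0.3 = 15.
Sellers' marginal cost at q' = 15: 10.5 + 0.3·15 = 15.
Δq = 375.83333 − 15 = 360.83333; wedge = 231.5 − 15 = 216.5.
Welfare loss = ½ × 360.83333 × 216.5 = 39060.21.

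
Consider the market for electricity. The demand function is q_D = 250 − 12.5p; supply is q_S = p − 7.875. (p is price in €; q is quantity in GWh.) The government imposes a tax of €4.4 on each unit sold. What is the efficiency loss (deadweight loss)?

In inverse form: demand p = 20 − 0.08q, supply p = 7.875 + q.
Competitive equilibrium: 20 − 0.08q = 7.875 + q → q* = 11.2269, p* = 19.1019.
With the tax, the buyer price exceeds the seller price by 4.4: (20 − 0.08q) − (7.875 + q) = 4.4 → q' = 7.1528.
Δq = 11.2269 − 7.1528 = 4.0741; the wedge equals the tax, 4.4.
DWL = ½ × 4.0741 × 4.4 = €8.96.

€8.96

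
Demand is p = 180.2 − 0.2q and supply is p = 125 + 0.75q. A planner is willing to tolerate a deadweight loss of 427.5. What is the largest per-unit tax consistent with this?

28.5

Competitive equilibrium: 180.2 − 0.2q = 125 + 0.75q → q* = 58.1053, p* = 168.5789.
A tax t gives Δq = t/0.95 and wedge t, so DWL = t²/1.9.
t²/1.9 = 427.5 → t² = 812.25 → t = 28.5.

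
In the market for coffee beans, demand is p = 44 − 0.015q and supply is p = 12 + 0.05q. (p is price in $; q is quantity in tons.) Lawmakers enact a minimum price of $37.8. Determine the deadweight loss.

$202.70

Competitive equilibrium: 44 − 0.015q = 12 + 0.05q → q* = 492.3077, p* = 36.6154.
At the floor p = 37.8, quantity demanded = (44 − 37.8)/0.015 = 413.3333.
Sellers' marginal cost at q' = 413.3333: 12 + 0.05·413.3333 = 32.6667.
Δq = 492.3077 − 413.3333 = 78.9744; wedge = 37.8 − 32.6667 = 5.1333.
Deadweight loss = ½ × 78.9744 × 5.1333 = $202.70.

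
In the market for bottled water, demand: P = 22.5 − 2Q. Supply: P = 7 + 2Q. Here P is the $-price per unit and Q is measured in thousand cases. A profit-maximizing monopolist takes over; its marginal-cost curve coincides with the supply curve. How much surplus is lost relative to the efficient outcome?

Competitive equilibrium: 22.5 − 2Q = 7 + 2Q → Q* = 3.875, P* = 14.75.
Marginal revenue: MR = 22.5 − 4Q. Set MR = MC: 22.5 − 4Q = 7 + 2Q → Q_m = 2.5833.
Price P_m = 22.5 − 2·2.5833 = 17.3334; MC(Q_m) = 7 + 2·2.5833 = 12.1666.
Competitive Q* = 3.875, so ΔQ = 1.2917; wedge = 17.3334 − 12.1666 = 5.1668.
Welfare loss = ½ × 1.2917 × 5.1668 = $3.34 thousand.

$3.34 thousand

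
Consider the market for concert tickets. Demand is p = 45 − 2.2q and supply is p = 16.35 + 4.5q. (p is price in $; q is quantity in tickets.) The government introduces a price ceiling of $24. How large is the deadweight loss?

$22.23

Competitive equilibrium: 45 − 2.2q = 16.35 + 4.5q → q* = 4.2761, p* = 35.5925.
At the ceiling p = 24, quantity supplied = (24 − 16.35)/4.5 = 1.7.
Willingness to pay at q' = 1.7: 45 − 2.2·1.7 = 41.26.
Δq = 4.2761 − 1.7 = 2.5761; wedge = 41.26 − 24 = 17.26.
Deadweight loss = ½ × 2.5761 × 17.26 = $22.23.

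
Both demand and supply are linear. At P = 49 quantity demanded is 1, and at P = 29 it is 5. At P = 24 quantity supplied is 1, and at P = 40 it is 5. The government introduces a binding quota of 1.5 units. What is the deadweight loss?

23.35

Demand slope = (29 − 49)/(5 − 1) = −5, so P = 54 − 5Q.
Supply slope = (40 − 24)/(5 − 1) = 4, so P = 20 + 4Q.
Competitive equilibrium: 54 − 5Q = 20 + 4Q → Q* = 3.7778, P* = 35.1111.
At Q = 1.5: demand price = 54 − 5·1.5 = 46.5; supply price = 20 + 4·1.5 = 26.
ΔQ = 3.7778 − 1.5 = 2.2778; wedge = 46.5 − 26 = 20.5.
DWL = ½ × 2.2778 × 20.5 = 23.35.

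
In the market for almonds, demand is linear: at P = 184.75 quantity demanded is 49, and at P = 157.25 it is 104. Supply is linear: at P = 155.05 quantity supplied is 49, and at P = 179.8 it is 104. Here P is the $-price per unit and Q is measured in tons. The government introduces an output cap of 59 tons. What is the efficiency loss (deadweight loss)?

Demand slope = (157.25 − 184.75)/(104 − 49) = −0.5, so P = 209.25 − 0.5Q.
Supply slope = (179.8 − 155.05)/(104 − 49) = 0.45, so P = 133 + 0.45Q.
Competitive equilibrium: 209.25 − 0.5Q = 133 + 0.45Q → Q* = 80.2632, P* = 169.1184.
At Q = 59: demand price = 209.25 − 0.5·59 = 179.75; supply price = 133 + 0.45·59 = 159.55.
ΔQ = 80.2632 − 59 = 21.2632; wedge = 179.75 − 159.55 = 20.2.
Welfare loss = ½ × 21.2632 × 20.2 = $214.76.

$214.76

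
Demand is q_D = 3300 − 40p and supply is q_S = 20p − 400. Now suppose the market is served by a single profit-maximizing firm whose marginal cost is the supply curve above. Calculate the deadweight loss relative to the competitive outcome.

1627.60

In inverse form: demand p = 82.5 − 0.025q, supply p = 20 + 0.05q.
Competitive equilibrium: 82.5 − 0.025q = 20 + 0.05q → q* = 833.3333, p* = 61.6667.
Marginal revenue: MR = 82.5 − 0.05q. Set MR = MC: 82.5 − 0.05q = 20 + 0.05q → q_m = 625.
Price p_m = 82.5 − 0.025·625 = 66.875; MC(q_m) = 20 + 0.05·625 = 51.25.
Competitive q* = 833.3333, so Δq = 208.3333; wedge = 66.875 − 51.25 = 15.625.
The triangle = ½ × 208.3333 × 15.625 = 1627.60.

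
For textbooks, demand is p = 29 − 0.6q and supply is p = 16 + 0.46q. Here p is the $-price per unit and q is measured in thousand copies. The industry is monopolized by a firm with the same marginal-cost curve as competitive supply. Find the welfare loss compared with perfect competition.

$10.41 thousand

Competitive equilibrium: 29 − 0.6q = 16 + 0.46q → q* = 12.2642, p* = 21.6415.
Marginal revenue: MR = 29 − 1.2q. Set MR = MC: 29 − 1.2q = 16 + 0.46q → q_m = 7.8313.
Price p_m = 29 − 0.6·7.8313 = 24.3012; MC(q_m) = 16 + 0.46·7.8313 = 19.6024.
Competitive q* = 12.2642, so Δq = 4.4329; wedge = 24.3012 − 19.6024 = 4.6988.
DWL = ½ × 4.4329 × 4.6988 = $10.41 thousand.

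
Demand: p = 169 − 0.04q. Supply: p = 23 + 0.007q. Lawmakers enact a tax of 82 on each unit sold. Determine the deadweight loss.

71531.91

Competitive equilibrium: 169 − 0.04q = 23 + 0.007q → q* = 3106.38298, p* = 44.74468.
With the tax, the buyer price exceeds the seller price by 82: (169 − 0.04q) − (23 + 0.007q) = 82 → q' = 1361.70213.
Δq = 3106.38298 − 1361.70213 = 1744.68085; the wedge equals the tax, 82.
Deadweight loss = ½ × 1744.68085 × 82 = 71531.91.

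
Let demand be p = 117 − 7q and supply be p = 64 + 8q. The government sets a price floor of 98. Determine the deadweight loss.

Competitive equilibrium: 117 − 7q = 64 + 8q → q* = 3.5333, p* = 92.2667.
At the floor p = 98, quantity demanded = (117 − 98)/7 = 2.7143.
Sellers' marginal cost at q' = 2.7143: 64 + 8·2.7143 = 85.7144.
Δq = 3.5333 − 2.7143 = 0.819; wedge = 98 − 85.7144 = 12.2856.
The triangle = ½ × 0.819 × 12.2856 = 5.03.

5.03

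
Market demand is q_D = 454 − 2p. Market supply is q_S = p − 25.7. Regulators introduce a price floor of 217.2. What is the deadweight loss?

In inverse form: demand p = 227 − 0.5q, supply p = 25.7 + q.
Competitive equilibrium: 227 − 0.5q = 25.7 + q → q* = 134.2, p* = 159.9.
At the floor p = 217.2, quantity demanded = (227 − 217.2)/0.5 = 19.6.
Sellers' marginal cost at q' = 19.6: 25.7 + 1·19.6 = 45.3.
Δq = 134.2 − 19.6 = 114.6; wedge = 217.2 − 45.3 = 171.9.
Welfare loss = ½ × 114.6 × 171.9 = 9849.87.

9849.87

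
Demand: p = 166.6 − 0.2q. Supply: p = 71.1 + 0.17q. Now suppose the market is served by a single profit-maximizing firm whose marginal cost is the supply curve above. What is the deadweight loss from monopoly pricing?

1517.35

Competitive equilibrium: 166.6 − 0.2q = 71.1 + 0.17q → q* = 258.10811, p* = 114.97838.
Marginal revenue: MR = 166.6 − 0.4q. Set MR = MC: 166.6 − 0.4q = 71.1 + 0.17q → q_m = 167.54386.
Price p_m = 166.6 − 0.2·167.54386 = 133.09123; MC(q_m) = 71.1 + 0.17·167.54386 = 99.58246.
Competitive q* = 258.10811, so Δq = 90.56425; wedge = 133.09123 − 99.58246 = 33.50877.
Deadweight loss = ½ × 90.56425 × 33.50877 = 1517.35.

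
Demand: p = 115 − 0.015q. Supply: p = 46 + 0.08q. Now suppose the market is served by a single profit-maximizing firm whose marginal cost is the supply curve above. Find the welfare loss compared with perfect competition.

Competitive equilibrium: 115 − 0.015q = 46 + 0.08q → q* = 726.3158, p* = 104.1053.
Marginal revenue: MR = 115 − 0.03q. Set MR = MC: 115 − 0.03q = 46 + 0.08q → q_m = 627.2727.
Price p_m = 115 − 0.015·627.2727 = 105.5909; MC(q_m) = 46 + 0.08·627.2727 = 96.1818.
Competitive q* = 726.3158, so Δq = 99.0431; wedge = 105.5909 − 96.1818 = 9.4091.
The triangle = ½ × 99.0431 × 9.4091 = 465.95.

465.95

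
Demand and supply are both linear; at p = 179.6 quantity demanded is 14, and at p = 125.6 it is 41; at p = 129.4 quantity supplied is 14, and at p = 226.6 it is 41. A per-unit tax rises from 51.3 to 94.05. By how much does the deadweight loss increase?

554.80

Demand slope = (125.6 − 179.6)/(41 − 14) = −2, so p = 207.6 − 2q.
Supply slope = (226.6 − 129.4)/(41 − 14) = 3.6, so p = 79 + 3.6q.
Competitive equilibrium: 207.6 − 2q = 79 + 3.6q → q* = 22.9643, p* = 161.6714.
For a per-unit tax t: Δq = t/5.6, so DWL = ½·t·(t/5.6) = t²/11.2.
At t = 51.3: DWL = 234.972. At t = 94.05: DWL = 789.768.
Increase = 789.768 − 234.972 = 554.80.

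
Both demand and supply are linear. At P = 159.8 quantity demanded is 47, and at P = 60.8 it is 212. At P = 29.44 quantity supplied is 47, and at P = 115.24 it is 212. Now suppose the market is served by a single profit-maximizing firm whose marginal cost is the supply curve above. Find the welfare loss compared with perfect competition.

1819.28

Demand slope = (60.8 − 159.8)/(212 − 47) = −0.6, so P = 188 − 0.6Q.
Supply slope = (115.24 − 29.44)/(212 − 47) = 0.52, so P = 5 + 0.52Q.
Competitive equilibrium: 188 − 0.6Q = 5 + 0.52Q → Q* = 163.3929, P* = 89.9643.
Marginal revenue: MR = 188 − 1.2Q. Set MR = MC: 188 − 1.2Q = 5 + 0.52Q → Q_m = 106.3953.
Price P_m = 188 − 0.6·106.3953 = 124.1628; MC(Q_m) = 5 + 0.52·106.3953 = 60.3256.
Competitive Q* = 163.3929, so ΔQ = 56.9976; wedge = 124.1628 − 60.3256 = 63.8372.
The triangle = ½ × 56.9976 × 63.8372 = 1819.28.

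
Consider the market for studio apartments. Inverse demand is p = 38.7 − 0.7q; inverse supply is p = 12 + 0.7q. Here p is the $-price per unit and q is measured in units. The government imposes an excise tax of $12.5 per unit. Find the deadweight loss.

Competitive equilibrium: 38.7 − 0.7q = 12 + 0.7q → q* = 19.0714, p* = 25.35.
With the tax, the buyer price exceeds the seller price by 12.5: (38.7 − 0.7q) − (12 + 0.7q) = 12.5 → q' = 10.1429.
Δq = 19.0714 − 10.1429 = 8.9285; the wedge equals the tax, 12.5.
Welfare loss = ½ × 8.9285 × 12.5 = $55.80.

$55.80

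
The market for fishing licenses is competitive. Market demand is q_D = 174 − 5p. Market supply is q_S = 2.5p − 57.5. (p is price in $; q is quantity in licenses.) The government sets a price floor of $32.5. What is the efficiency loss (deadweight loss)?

$20.01

In inverse form: demand p = 34.8 − 0.2q, supply p = 23 + 0.4q.
Competitive equilibrium: 34.8 − 0.2q = 23 + 0.4q → q* = 19.6667, p* = 30.8667.
At the floor p = 32.5, quantity demanded = (34.8 − 32.5)/0.2 = 11.5.
Sellers' marginal cost at q' = 11.5: 23 + 0.4·11.5 = 27.6.
Δq = 19.6667 − 11.5 = 8.1667; wedge = 32.5 − 27.6 = 4.9.
DWL = ½ × 8.1667 × 4.9 = $20.01.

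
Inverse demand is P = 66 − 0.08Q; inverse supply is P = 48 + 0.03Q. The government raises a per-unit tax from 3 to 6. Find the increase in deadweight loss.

Competitive equilibrium: 66 − 0.08Q = 48 + 0.03Q → Q* = 163.6364, P* = 52.9091.
For a per-unit tax t: ΔQ = t/0.11, so DWL = ½·t·(t/0.11) = t²/0.22.
At t = 3: DWL = 40.909. At t = 6: DWL = 163.636.
Increase = 163.636 − 40.909 = 122.73.

122.73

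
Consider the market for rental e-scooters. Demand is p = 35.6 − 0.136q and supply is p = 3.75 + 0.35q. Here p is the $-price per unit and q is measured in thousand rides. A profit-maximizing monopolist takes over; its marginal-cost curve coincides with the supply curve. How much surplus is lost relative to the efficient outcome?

Competitive equilibrium: 35.6 − 0.136q = 3.75 + 0.35q → q* = 65.535, p* = 26.6872.
Marginal revenue: MR = 35.6 − 0.272q. Set MR = MC: 35.6 − 0.272q = 3.75 + 0.35q → q_m = 51.2058.
Price p_m = 35.6 − 0.136·51.2058 = 28.636; MC(q_m) = 3.75 + 0.35·51.2058 = 21.672.
Competitive q* = 65.535, so Δq = 14.3292; wedge = 28.636 − 21.672 = 6.964.
The triangle = ½ × 14.3292 × 6.964 = $49.89 thousand.

$49.89 thousand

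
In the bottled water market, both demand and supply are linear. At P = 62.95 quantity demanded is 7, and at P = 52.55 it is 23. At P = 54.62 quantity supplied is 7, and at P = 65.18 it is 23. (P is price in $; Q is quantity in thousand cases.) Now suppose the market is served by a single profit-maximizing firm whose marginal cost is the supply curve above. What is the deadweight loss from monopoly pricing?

$12.86 thousand

Demand slope = (52.55 − 62.95)/(23 − 7) = −0.65, so P = 67.5 − 0.65Q.
Supply slope = (65.18 − 54.62)/(23 − 7) = 0.66, so P = 50 + 0.66Q.
Competitive equilibrium: 67.5 − 0.65Q = 50 + 0.66Q → Q* = 13.3588, P* = 58.8168.
Marginal revenue: MR = 67.5 − 1.3Q. Set MR = MC: 67.5 − 1.3Q = 50 + 0.66Q → Q_m = 8.9286.
Price P_m = 67.5 − 0.65·8.9286 = 61.6964; MC(Q_m) = 50 + 0.66·8.9286 = 55.8929.
Competitive Q* = 13.3588, so ΔQ = 4.4302; wedge = 61.6964 − 55.8929 = 5.8035.
Welfare loss = ½ × 4.4302 × 5.8035 = $12.86 thousand.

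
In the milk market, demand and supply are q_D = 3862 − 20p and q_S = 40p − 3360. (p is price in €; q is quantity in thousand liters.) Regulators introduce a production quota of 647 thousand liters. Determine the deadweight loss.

In inverse form: demand p = 193.1 − 0.05q, supply p = 84 + 0.025q.
Competitive equilibrium: 193.1 − 0.05q = 84 + 0.025q → q* = 1454.66667, p* = 120.36667.
At q = 647: demand price = 193.1 − 0.05·647 = 160.75; supply price = 84 + 0.025·647 = 100.175.
Δq = 1454.66667 − 647 = 807.66667; wedge = 160.75 − 100.175 = 60.575.
The triangle = ½ × 807.66667 × 60.575 = €24462.20 thousand.

€24462.20 thousand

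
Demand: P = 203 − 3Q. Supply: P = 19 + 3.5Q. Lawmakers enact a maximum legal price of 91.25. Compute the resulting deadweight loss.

190.94

Competitive equilibrium: 203 − 3Q = 19 + 3.5Q → Q* = 28.3077, P* = 118.0769.
At the ceiling P = 91.25, quantity supplied = (91.25 − 19)/3.5 = 20.6429.
Willingness to pay at Q' = 20.6429: 203 − 3·20.6429 = 141.0713.
ΔQ = 28.3077 − 20.6429 = 7.6648; wedge = 141.0713 − 91.25 = 49.8213.
The triangle = ½ × 7.6648 × 49.8213 = 190.94.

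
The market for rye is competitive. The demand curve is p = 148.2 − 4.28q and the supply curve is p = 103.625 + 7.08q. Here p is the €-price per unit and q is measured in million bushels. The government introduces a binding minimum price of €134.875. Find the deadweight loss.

Competitive equilibrium: 148.2 − 4.28q = 103.625 + 7.08q → q* = 3.9239, p* = 131.4059.
At the floor p = 134.875, quantity demanded = (148.2 − 134.875)/4.28 = 3.1133.
Sellers' marginal cost at q' = 3.1133: 103.625 + 7.08·3.1133 = 125.6672.
Δq = 3.9239 − 3.1133 = 0.8106; wedge = 134.875 − 125.6672 = 9.2078.
The triangle = ½ × 0.8106 × 9.2078 = €3.73 million.

€3.73 million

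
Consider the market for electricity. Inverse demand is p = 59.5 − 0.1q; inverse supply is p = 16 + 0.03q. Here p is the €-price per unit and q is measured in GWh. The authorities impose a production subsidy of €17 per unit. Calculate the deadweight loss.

€1111.54

Competitive equilibrium: 59.5 − 0.1q = 16 + 0.03q → q* = 334.6154, p* = 26.0385.
The subsidy lowers effective supply by 17: p = 0.03q − 1.
New quantity: 59.5 − 0.1q = 0.03q − 1 → q' = 465.3846.
Overproduction Δq = 465.3846 − 334.6154 = 130.7692; wedge = subsidy = 17.
The triangle = ½ × 130.7692 × 17 = €1111.54.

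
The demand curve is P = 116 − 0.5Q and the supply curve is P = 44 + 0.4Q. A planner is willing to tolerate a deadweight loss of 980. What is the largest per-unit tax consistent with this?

Competitive equilibrium: 116 − 0.5Q = 44 + 0.4Q → Q* = 80, P* = 76.
A tax t gives ΔQ = t/0.9 and wedge t, so DWL = t²/1.8.
t²/1.8 = 980 → t² = 1764 → t = 42.

42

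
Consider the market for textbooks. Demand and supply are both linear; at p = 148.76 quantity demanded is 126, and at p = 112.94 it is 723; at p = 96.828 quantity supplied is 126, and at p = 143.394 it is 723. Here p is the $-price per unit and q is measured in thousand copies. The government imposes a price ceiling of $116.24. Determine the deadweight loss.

$1120.75 thousand

Demand slope = (112.94 − 148.76)/(723 − 126) = −0.06, so p = 156.32 − 0.06q.
Supply slope = (143.394 − 96.828)/(723 − 126) = 0.078, so p = 87 + 0.078q.
Competitive equilibrium: 156.32 − 0.06q = 87 + 0.078q → q* = 502.3188, p* = 126.1809.
At the ceiling p = 116.24, quantity supplied = (116.24 − 87)/0.078 = 374.8718.
Willingness to pay at q' = 374.8718: 156.32 − 0.06·374.8718 = 133.8277.
Δq = 502.3188 − 374.8718 = 127.447; wedge = 133.8277 − 116.24 = 17.5877.
Deadweight loss = ½ × 127.447 × 17.5877 = $1120.75 thousand.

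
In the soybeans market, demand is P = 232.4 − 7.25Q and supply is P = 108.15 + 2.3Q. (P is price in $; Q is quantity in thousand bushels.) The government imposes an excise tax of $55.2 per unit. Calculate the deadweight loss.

Competitive equilibrium: 232.4 − 7.25Q = 108.15 + 2.3Q → Q* = 13.0105, P* = 138.0741.
With the tax, the buyer price exceeds the seller price by 55.2: (232.4 − 7.25Q) − (108.15 + 2.3Q) = 55.2 → Q' = 7.2304.
ΔQ = 13.0105 − 7.2304 = 5.7801; the wedge equals the tax, 55.2.
Deadweight loss = ½ × 5.7801 × 55.2 = $159.53 thousand.

$159.53 thousand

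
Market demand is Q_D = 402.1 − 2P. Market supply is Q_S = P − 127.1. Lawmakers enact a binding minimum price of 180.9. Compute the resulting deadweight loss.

60.75

In inverse form: demand P = 201.05 − 0.5Q, supply P = 127.1 + Q.
Competitive equilibrium: 201.05 − 0.5Q = 127.1 + Q → Q* = 49.3, P* = 176.4.
At the floor P = 180.9, quantity demanded = (201.05 − 180.9)/0.5 = 40.3.
Sellers' marginal cost at Q' = 40.3: 127.1 + 1·40.3 = 167.4.
ΔQ = 49.3 − 40.3 = 9; wedge = 180.9 − 167.4 = 13.5.
DWL = ½ × 9 × 13.5 = 60.75.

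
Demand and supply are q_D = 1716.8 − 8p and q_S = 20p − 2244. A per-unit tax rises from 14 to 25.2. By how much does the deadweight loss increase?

1254.40

In inverse form: demand p = 214.6 − 0.125q, supply p = 112.2 + 0.05q.
Competitive equilibrium: 214.6 − 0.125q = 112.2 + 0.05q → q* = 585.1429, p* = 141.4571.
For a per-unit tax t: Δq = t/0.175, so DWL = ½·t·(t/0.175) = t²/0.35.
At t = 14: DWL = 560. At t = 25.2: DWL = 1814.4.
Increase = 1814.4 − 560 = 1254.40.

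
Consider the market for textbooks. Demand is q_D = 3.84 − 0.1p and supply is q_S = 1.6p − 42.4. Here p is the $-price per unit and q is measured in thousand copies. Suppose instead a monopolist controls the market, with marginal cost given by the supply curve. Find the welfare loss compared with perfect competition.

$1.57 thousand

In inverse form: demand p = 38.4 − 10q, supply p = 26.5 + 0.625q.
Competitive equilibrium: 38.4 − 10q = 26.5 + 0.625q → q* = 1.12, p* = 27.2.
Marginal revenue: MR = 38.4 − 20q. Set MR = MC: 38.4 − 20q = 26.5 + 0.625q → q_m = 0.577.
Price p_m = 38.4 − 10·0.577 = 32.63; MC(q_m) = 26.5 + 0.625·0.577 = 26.8606.
Competitive q* = 1.12, so Δq = 0.543; wedge = 32.63 − 26.8606 = 5.7694.
Deadweight loss = ½ × 0.543 × 5.7694 = $1.57 thousand.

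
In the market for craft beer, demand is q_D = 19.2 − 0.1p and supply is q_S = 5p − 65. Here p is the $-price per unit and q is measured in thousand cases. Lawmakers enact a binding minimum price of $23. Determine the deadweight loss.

$2.15 thousand

In inverse form: demand p = 192 − 10q, supply p = 13 + 0.2q.
Competitive equilibrium: 192 − 10q = 13 + 0.2q → q* = 17.549, p* = 16.5098.
At the floor p = 23, quantity demanded = (192 − 23)/10 = 16.9.
Sellers' marginal cost at q' = 16.9: 13 + 0.2·16.9 = 16.38.
Δq = 17.549 − 16.9 = 0.649; wedge = 23 − 16.38 = 6.62.
Welfare loss = ½ × 0.649 × 6.62 = $2.15 thousand.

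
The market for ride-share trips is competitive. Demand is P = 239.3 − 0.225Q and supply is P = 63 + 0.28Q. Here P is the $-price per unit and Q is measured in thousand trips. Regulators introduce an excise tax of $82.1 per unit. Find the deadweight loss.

Competitive equilibrium: 239.3 − 0.225Q = 63 + 0.28Q → Q* = 349.1089, P* = 160.7505.
With the tax, the buyer price exceeds the seller price by 82.1: (239.3 − 0.225Q) − (63 + 0.28Q) = 82.1 → Q' = 186.5347.
ΔQ = 349.1089 − 186.5347 = 162.5742; the wedge equals the tax, 82.1.
DWL = ½ × 162.5742 × 82.1 = $6673.67 thousand.

$6673.67 thousand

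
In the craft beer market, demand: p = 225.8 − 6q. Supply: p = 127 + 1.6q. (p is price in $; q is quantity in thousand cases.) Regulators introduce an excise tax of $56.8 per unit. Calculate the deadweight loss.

Competitive equilibrium: 225.8 − 6q = 127 + 1.6q → q* = 13, p* = 147.8.
With the tax, the buyer price exceeds the seller price by 56.8: (225.8 − 6q) − (127 + 1.6q) = 56.8 → q' = 5.5263.
Δq = 13 − 5.5263 = 7.4737; the wedge equals the tax, 56.8.
Deadweight loss = ½ × 7.4737 × 56.8 = $212.25 thousand.

$212.25 thousand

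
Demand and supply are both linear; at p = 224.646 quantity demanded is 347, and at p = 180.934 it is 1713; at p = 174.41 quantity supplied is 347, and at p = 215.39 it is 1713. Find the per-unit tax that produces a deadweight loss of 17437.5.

46.5

Demand slope = (180.934 − 224.646)/(1713 − 347) = −0.032, so p = 235.75 − 0.032q.
Supply slope = (215.39 − 174.41)/(1713 − 347) = 0.03, so p = 164 + 0.03q.
Competitive equilibrium: 235.75 − 0.032q = 164 + 0.03q → q* = 1157.2581, p* = 198.7177.
A tax t gives Δq = t/0.062 and wedge t, so DWL = t²/0.124.
t²/0.124 = 17437.5 → t² = 2162.25 → t = 46.5.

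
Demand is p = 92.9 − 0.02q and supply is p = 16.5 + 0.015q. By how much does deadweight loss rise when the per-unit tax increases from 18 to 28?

Competitive equilibrium: 92.9 − 0.02q = 16.5 + 0.015q → q* = 2182.8571, p* = 49.2429.
For a per-unit tax t: Δq = t/0.035, so DWL = ½·t·(t/0.035) = t²/0.07.
At t = 18: DWL = 4628.571. At t = 28: DWL = 11200.
Increase = 11200 − 4628.571 = 6571.43.

6571.43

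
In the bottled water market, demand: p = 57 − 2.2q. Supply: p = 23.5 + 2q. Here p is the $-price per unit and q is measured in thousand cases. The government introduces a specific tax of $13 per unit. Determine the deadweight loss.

$20.12 thousand

Competitive equilibrium: 57 − 2.2q = 23.5 + 2q → q* = 7.9762, p* = 39.4524.
With the tax, the buyer price exceeds the seller price by 13: (57 − 2.2q) − (23.5 + 2q) = 13 → q' = 4.881.
Δq = 7.9762 − 4.881 = 3.0952; the wedge equals the tax, 13.
The triangle = ½ × 3.0952 × 13 = $20.12 thousand.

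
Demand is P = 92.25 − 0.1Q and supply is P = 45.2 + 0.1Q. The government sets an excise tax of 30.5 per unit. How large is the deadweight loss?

2325.625

Competitive equilibrium: 92.25 − 0.1Q = 45.2 + 0.1Q → Q* = 235.25, P* = 68.725.
With the tax, the buyer price exceeds the seller price by 30.5: (92.25 − 0.1Q) − (45.2 + 0.1Q) = 30.5 → Q' = 82.75.
ΔQ = 235.25 − 82.75 = 152.5; the wedge equals the tax, 30.5.
Deadweight loss = ½ × 152.5 × 30.5 = 2325.625.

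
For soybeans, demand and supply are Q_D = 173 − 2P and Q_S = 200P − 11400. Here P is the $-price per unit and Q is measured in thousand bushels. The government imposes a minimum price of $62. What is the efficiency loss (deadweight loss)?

In inverse form: demand P = 86.5 − 0.5Q, supply P = 57 + 0.005Q.
Competitive equilibrium: 86.5 − 0.5Q = 57 + 0.005Q → Q* = 58.4158, P* = 57.2921.
At the floor P = 62, quantity demanded = (86.5 − 62)/0.5 = 49.
Sellers' marginal cost at Q' = 49: 57 + 0.005·49 = 57.245.
ΔQ = 58.4158 − 49 = 9.4158; wedge = 62 − 57.245 = 4.755.
DWL = ½ × 9.4158 × 4.755 = $22.39 thousand.

$22.39 thousand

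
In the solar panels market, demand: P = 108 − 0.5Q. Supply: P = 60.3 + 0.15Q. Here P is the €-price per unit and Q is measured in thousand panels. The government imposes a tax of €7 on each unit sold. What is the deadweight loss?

Competitive equilibrium: 108 − 0.5Q = 60.3 + 0.15Q → Q* = 73.3846, P* = 71.3077.
With the tax, the buyer price exceeds the seller price by 7: (108 − 0.5Q) − (60.3 + 0.15Q) = 7 → Q' = 62.6154.
ΔQ = 73.3846 − 62.6154 = 10.7692; the wedge equals the tax, 7.
The triangle = ½ × 10.7692 × 7 = €37.69 thousand.

€37.69 thousand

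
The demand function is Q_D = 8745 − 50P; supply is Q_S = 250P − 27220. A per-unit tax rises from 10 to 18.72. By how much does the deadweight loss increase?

5217.47

In inverse form: demand P = 174.9 − 0.02Q, supply P = 108.88 + 0.004Q.
Competitive equilibrium: 174.9 − 0.02Q = 108.88 + 0.004Q → Q* = 2750.8333, P* = 119.8833.
For a per-unit tax t: ΔQ = t/0.024, so DWL = ½·t·(t/0.024) = t²/0.048.
At t = 10: DWL = 2083.333. At t = 18.72: DWL = 7300.8.
Increase = 7300.8 − 2083.333 = 5217.47.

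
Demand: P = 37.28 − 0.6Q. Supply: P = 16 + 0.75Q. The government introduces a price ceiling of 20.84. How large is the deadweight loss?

Competitive equilibrium: 37.28 − 0.6Q = 16 + 0.75Q → Q* = 15.763, P* = 27.8222.
At the ceiling P = 20.84, quantity supplied = (20.84 − 16)/0.75 = 6.4533.
Willingness to pay at Q' = 6.4533: 37.28 − 0.6·6.4533 = 33.408.
ΔQ = 15.763 − 6.4533 = 9.3097; wedge = 33.408 − 20.84 = 12.568.
DWL = ½ × 9.3097 × 12.568 = 58.50.

58.50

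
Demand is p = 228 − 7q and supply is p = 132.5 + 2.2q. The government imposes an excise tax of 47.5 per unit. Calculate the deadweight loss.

Competitive equilibrium: 228 − 7q = 132.5 + 2.2q → q* = 10.3804, p* = 155.337.
With the tax, the buyer price exceeds the seller price by 47.5: (228 − 7q) − (132.5 + 2.2q) = 47.5 → q' = 5.2174.
Δq = 10.3804 − 5.2174 = 5.163; the wedge equals the tax, 47.5.
Deadweight loss = ½ × 5.163 × 47.5 = 122.62.

122.62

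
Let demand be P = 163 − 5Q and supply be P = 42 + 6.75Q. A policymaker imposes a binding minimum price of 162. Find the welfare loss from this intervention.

Competitive equilibrium: 163 − 5Q = 42 + 6.75Q → Q* = 10.2979, P* = 111.5106.
At the floor P = 162, quantity demanded = (163 − 162)/5 = 0.2.
Sellers' marginal cost at Q' = 0.2: 42 + 6.75·0.2 = 43.35.
ΔQ = 10.2979 − 0.2 = 10.0979; wedge = 162 − 43.35 = 118.65.
The triangle = ½ × 10.0979 × 118.65 = 599.06.

599.06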